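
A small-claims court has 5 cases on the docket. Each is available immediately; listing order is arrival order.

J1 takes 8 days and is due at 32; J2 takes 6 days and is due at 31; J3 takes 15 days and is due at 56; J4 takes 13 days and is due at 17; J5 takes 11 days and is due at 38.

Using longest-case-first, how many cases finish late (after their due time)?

LPT (decreasing processing time): J3 J4 J5 J1 J2.
J3: 0→15, due 56, tardiness 0
J4: 15→28, due 17, tardiness 11
J5: 28→39, due 38, tardiness 1
J1: 39→47, due 32, tardiness 15
J2: 47→53, due 31, tardiness 22
Late cases: 4.

4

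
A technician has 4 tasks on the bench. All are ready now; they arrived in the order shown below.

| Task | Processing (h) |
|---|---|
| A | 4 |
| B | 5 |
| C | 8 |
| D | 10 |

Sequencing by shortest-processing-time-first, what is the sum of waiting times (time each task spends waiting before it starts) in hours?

30

SPT (increasing processing time): A B C D.
A: waits 0, runs 0→4
B: waits 4, runs 4→9
C: waits 9, runs 9→17
D: waits 17, runs 17→27
Sum = 0+4+9+17 = 30.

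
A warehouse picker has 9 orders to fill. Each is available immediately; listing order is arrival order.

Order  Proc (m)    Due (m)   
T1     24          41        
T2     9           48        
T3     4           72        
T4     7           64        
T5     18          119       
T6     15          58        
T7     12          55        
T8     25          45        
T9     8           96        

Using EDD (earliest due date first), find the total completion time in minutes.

EDD (increasing due date): T1 T8 T2 T7 T6 T4 T3 T9 T5.
T1: 0→24
T8: 24→49
T2: 49→58
T7: 58→70
T6: 70→85
T4: 85→92
T3: 92→96
T9: 96→104
T5: 104→122
Sum = 24+49+58+70+85+92+96+104+122 = 700.

700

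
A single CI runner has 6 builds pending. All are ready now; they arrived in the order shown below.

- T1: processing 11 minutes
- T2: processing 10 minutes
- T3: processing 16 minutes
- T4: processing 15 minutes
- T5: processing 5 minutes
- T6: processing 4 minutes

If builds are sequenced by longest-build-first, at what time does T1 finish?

LPT (decreasing processing time): T3 T4 T1 T2 T5 T6.
T3: 0→16
T4: 16→31
T1: 31→42

42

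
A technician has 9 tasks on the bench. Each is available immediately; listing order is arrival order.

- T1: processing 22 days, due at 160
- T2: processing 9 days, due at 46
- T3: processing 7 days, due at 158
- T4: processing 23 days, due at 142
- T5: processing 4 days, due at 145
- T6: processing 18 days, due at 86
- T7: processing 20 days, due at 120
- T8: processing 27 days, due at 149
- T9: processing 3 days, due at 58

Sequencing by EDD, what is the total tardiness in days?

0

EDD (increasing due date): T2 T9 T6 T7 T4 T5 T8 T3 T1.
T2: 0→9, due 46, tardiness 0
T9: 9→12, due 58, tardiness 0
T6: 12→30, due 86, tardiness 0
T7: 30→50, due 120, tardiness 0
T4: 50→73, due 142, tardiness 0
T5: 73→77, due 145, tardiness 0
T8: 77→104, due 149, tardiness 0
T3: 104→111, due 158, tardiness 0
T1: 111→133, due 160, tardiness 0
Sum = 0+0+0+0+0+0+0+0+0 = 0.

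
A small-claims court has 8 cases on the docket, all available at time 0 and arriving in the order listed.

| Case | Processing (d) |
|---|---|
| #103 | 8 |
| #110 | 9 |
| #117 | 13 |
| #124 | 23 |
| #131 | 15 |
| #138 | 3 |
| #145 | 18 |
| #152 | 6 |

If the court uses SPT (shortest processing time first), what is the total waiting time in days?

220

SPT (increasing processing time): #138 #152 #103 #110 #117 #131 #145 #124.
#138: waits 0, runs 0→3
#152: waits 3, runs 3→9
#103: waits 9, runs 9→17
#110: waits 17, runs 17→26
#117: waits 26, runs 26→39
#131: waits 39, runs 39→54
#145: waits 54, runs 54→72
#124: waits 72, runs 72→95
Sum = 0+3+9+17+26+39+54+72 = 220.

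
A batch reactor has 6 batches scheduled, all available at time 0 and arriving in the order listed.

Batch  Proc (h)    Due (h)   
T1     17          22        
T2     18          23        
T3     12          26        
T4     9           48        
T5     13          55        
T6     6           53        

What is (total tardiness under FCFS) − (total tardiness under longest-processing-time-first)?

-13

FIFO (arrival order): T1 T2 T3 T4 T5 T6.
T1: 0→17, due 22, tardiness 0
T2: 17→35, due 23, tardiness 12
T3: 35→47, due 26, tardiness 21
T4: 47→56, due 48, tardiness 8
T5: 56→69, due 55, tardiness 14
T6: 69→75, due 53, tardiness 22
Sum = 0+12+21+8+14+22 = 77.
LPT (decreasing processing time): T2 T1 T5 T3 T4 T6.
T2: 0→18, due 23, tardiness 0
T1: 18→35, due 22, tardiness 13
T5: 35→48, due 55, tardiness 0
T3: 48→60, due 26, tardiness 34
T4: 60→69, due 48, tardiness 21
T6: 69→75, due 53, tardiness 22
Sum = 0+13+0+34+21+22 = 90.
Difference = 77 − 90 = -13.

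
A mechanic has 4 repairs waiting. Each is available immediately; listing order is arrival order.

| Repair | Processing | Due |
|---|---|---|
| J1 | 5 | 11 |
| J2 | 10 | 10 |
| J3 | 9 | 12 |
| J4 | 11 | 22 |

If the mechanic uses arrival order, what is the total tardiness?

30

FIFO (arrival order): J1 J2 J3 J4.
J1: 0→5, due 11, tardiness 0
J2: 5→15, due 10, tardiness 5
J3: 15→24, due 12, tardiness 12
J4: 24→35, due 22, tardiness 13
Sum = 0+5+12+13 = 30.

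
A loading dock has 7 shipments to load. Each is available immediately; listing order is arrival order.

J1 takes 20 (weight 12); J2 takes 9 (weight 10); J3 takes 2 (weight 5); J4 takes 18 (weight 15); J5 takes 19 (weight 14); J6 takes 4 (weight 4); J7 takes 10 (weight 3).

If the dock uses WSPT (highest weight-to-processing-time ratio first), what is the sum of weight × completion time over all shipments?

2513

WSPT (decreasing weight/processing-time ratio): J3 J2 J6 J4 J5 J1 J7.
J3: finishes 2, weight 5, w·C = 10
J2: finishes 11, weight 10, w·C = 110
J6: finishes 15, weight 4, w·C = 60
J4: finishes 33, weight 15, w·C = 495
J5: finishes 52, weight 14, w·C = 728
J1: finishes 72, weight 12, w·C = 864
J7: finishes 82, weight 3, w·C = 246
Sum = 10+110+60+495+728+864+246 = 2513.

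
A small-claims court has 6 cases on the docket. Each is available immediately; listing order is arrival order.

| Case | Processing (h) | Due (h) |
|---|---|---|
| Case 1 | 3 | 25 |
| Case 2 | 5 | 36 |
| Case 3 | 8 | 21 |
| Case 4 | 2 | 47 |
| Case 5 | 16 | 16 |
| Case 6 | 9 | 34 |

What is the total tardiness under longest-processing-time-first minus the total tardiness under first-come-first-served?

LPT (decreasing processing time): Case 5 Case 6 Case 3 Case 2 Case 1 Case 4.
Case 5: 0→16, due 16, tardiness 0
Case 6: 16→25, due 34, tardiness 0
Case 3: 25→33, due 21, tardiness 12
Case 2: 33→38, due 36, tardiness 2
Case 1: 38→41, due 25, tardiness 16
Case 4: 41→43, due 47, tardiness 0
Sum = 0+0+12+2+16+0 = 30.
FIFO (arrival order): Case 1 Case 2 Case 3 Case 4 Case 5 Case 6.
Case 1: 0→3, due 25, tardiness 0
Case 2: 3→8, due 36, tardiness 0
Case 3: 8→16, due 21, tardiness 0
Case 4: 16→18, due 47, tardiness 0
Case 5: 18→34, due 16, tardiness 18
Case 6: 34→43, due 34, tardiness 9
Sum = 0+0+0+0+18+9 = 27.
Difference = 30 − 27 = 3.

3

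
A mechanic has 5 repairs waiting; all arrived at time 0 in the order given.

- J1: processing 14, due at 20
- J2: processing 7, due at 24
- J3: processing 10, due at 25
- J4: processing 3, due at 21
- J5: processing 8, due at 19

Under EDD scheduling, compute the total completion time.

EDD (increasing due date): J5 J1 J4 J2 J3.
J5: 0→8
J1: 8→22
J4: 22→25
J2: 25→32
J3: 32→42
Sum = 8+22+25+32+42 = 129.

129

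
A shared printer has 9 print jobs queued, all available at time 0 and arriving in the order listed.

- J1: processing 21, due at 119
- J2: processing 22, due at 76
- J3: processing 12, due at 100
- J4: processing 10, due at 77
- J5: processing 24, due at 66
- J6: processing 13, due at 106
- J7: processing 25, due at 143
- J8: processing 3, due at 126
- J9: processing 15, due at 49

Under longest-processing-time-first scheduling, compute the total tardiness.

LPT (decreasing processing time): J7 J5 J2 J1 J9 J6 J3 J4 J8.
J7: 0→25, due 143, tardiness 0
J5: 25→49, due 66, tardiness 0
J2: 49→71, due 76, tardiness 0
J1: 71→92, due 119, tardiness 0
J9: 92→107, due 49, tardiness 58
J6: 107→120, due 106, tardiness 14
J3: 120→132, due 100, tardiness 32
J4: 132→142, due 77, tardiness 65
J8: 142→145, due 126, tardiness 19
Sum = 0+0+0+0+58+14+32+65+19 = 188.

188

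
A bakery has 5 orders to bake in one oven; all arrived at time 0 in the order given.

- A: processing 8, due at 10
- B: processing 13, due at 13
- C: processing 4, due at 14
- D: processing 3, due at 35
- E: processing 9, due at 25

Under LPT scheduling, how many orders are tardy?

LPT (decreasing processing time): B E A C D.
B: 0→13, due 13, tardiness 0
E: 13→22, due 25, tardiness 0
A: 22→30, due 10, tardiness 20
C: 30→34, due 14, tardiness 20
D: 34→37, due 35, tardiness 2
Late orders: 3.

3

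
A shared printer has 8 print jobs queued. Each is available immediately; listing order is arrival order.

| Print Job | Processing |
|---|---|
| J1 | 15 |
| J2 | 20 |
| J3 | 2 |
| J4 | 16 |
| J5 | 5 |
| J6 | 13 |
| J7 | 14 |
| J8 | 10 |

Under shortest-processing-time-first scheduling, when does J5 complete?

SPT (increasing processing time): J3 J5 J8 J6 J7 J1 J4 J2.
J3: 0→2
J5: 2→7

7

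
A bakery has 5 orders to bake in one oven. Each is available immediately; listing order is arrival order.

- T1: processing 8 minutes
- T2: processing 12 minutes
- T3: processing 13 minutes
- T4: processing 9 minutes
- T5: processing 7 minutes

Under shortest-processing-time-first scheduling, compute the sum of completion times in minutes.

SPT (increasing processing time): T5 T1 T4 T2 T3.
T5: 0→7
T1: 7→15
T4: 15→24
T2: 24→36
T3: 36→49
Sum = 7+15+24+36+49 = 131.

131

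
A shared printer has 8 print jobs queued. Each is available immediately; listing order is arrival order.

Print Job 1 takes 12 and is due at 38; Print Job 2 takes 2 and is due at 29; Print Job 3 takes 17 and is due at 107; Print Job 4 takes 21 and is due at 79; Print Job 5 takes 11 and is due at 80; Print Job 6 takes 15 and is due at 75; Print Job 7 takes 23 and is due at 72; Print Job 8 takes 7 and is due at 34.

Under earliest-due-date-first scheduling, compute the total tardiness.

EDD (increasing due date): Print Job 2 Print Job 8 Print Job 1 Print Job 7 Print Job 6 Print Job 4 Print Job 5 Print Job 3.
Print Job 2: 0→2, due 29, tardiness 0
Print Job 8: 2→9, due 34, tardiness 0
Print Job 1: 9→21, due 38, tardiness 0
Print Job 7: 21→44, due 72, tardiness 0
Print Job 6: 44→59, due 75, tardiness 0
Print Job 4: 59→80, due 79, tardiness 1
Print Job 5: 80→91, due 80, tardiness 11
Print Job 3: 91→108, due 107, tardiness 1
Sum = 0+0+0+0+0+1+11+1 = 13.

13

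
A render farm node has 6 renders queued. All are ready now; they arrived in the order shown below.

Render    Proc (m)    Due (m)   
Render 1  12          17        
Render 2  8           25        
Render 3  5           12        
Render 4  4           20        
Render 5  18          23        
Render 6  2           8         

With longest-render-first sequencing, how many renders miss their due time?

5

LPT (decreasing processing time): Render 5 Render 1 Render 2 Render 3 Render 4 Render 6.
Render 5: 0→18, due 23, tardiness 0
Render 1: 18→30, due 17, tardiness 13
Render 2: 30→38, due 25, tardiness 13
Render 3: 38→43, due 12, tardiness 31
Render 4: 43→47, due 20, tardiness 27
Render 6: 47→49, due 8, tardiness 41
Late renders: 5.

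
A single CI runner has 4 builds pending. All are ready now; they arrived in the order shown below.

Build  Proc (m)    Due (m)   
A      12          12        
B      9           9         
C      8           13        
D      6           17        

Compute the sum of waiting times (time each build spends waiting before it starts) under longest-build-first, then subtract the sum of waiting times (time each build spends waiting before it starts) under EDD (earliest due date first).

LPT (decreasing processing time): A B C D.
A: waits 0, runs 0→12
B: waits 12, runs 12→21
C: waits 21, runs 21→29
D: waits 29, runs 29→35
Sum = 0+12+21+29 = 62.
EDD (increasing due date): B A C D.
B: waits 0, runs 0→9
A: waits 9, runs 9→21
C: waits 21, runs 21→29
D: waits 29, runs 29→35
Sum = 0+9+21+29 = 59.
Difference = 62 − 59 = 3.

3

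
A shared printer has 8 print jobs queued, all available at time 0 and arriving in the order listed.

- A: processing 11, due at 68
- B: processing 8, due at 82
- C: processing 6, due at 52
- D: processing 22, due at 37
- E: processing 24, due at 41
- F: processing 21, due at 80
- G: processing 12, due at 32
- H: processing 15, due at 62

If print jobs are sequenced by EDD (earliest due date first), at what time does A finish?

EDD (increasing due date): G D E C H A F B.
G: 0→12
D: 12→34
E: 34→58
C: 58→64
H: 64→79
A: 79→90

90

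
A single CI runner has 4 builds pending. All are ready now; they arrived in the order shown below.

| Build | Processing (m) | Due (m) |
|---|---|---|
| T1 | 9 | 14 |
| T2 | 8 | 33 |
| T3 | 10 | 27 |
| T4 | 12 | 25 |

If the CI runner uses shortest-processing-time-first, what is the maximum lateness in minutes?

SPT (increasing processing time): T2 T1 T3 T4.
T2: 0→8, due 33, lateness -25
T1: 8→17, due 14, lateness 3
T3: 17→27, due 27, lateness 0
T4: 27→39, due 25, lateness 14
Maximum = 14.

14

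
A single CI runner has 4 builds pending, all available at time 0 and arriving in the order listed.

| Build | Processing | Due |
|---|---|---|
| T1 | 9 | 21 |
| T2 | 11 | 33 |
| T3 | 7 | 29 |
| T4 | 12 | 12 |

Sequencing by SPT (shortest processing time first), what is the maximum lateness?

27

SPT (increasing processing time): T3 T1 T2 T4.
T3: 0→7, due 29, lateness -22
T1: 7→16, due 21, lateness -5
T2: 16→27, due 33, lateness -6
T4: 27→39, due 12, lateness 27
Maximum = 27.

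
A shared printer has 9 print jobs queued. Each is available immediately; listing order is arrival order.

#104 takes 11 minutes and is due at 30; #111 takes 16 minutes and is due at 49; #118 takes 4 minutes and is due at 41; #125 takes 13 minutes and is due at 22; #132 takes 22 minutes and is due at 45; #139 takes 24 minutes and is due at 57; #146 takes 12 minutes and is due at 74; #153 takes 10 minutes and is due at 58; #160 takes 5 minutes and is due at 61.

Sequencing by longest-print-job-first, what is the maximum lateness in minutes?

76

LPT (decreasing processing time): #139 #132 #111 #125 #146 #104 #153 #160 #118.
#139: 0→24, due 57, lateness -33
#132: 24→46, due 45, lateness 1
#111: 46→62, due 49, lateness 13
#125: 62→75, due 22, lateness 53
#146: 75→87, due 74, lateness 13
#104: 87→98, due 30, lateness 68
#153: 98→108, due 58, lateness 50
#160: 108→113, due 61, lateness 52
#118: 113→117, due 41, lateness 76
Maximum = 76.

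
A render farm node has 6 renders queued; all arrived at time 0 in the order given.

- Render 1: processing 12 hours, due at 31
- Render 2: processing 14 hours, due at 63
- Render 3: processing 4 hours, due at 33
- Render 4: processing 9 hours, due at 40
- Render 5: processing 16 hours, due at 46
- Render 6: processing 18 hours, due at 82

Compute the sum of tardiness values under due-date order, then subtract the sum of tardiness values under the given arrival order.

EDD (increasing due date): Render 1 Render 3 Render 4 Render 5 Render 2 Render 6.
Render 1: 0→12, due 31, tardiness 0
Render 3: 12→16, due 33, tardiness 0
Render 4: 16→25, due 40, tardiness 0
Render 5: 25→41, due 46, tardiness 0
Render 2: 41→55, due 63, tardiness 0
Render 6: 55→73, due 82, tardiness 0
Sum = 0+0+0+0+0+0 = 0.
FIFO (arrival order): Render 1 Render 2 Render 3 Render 4 Render 5 Render 6.
Render 1: 0→12, due 31, tardiness 0
Render 2: 12→26, due 63, tardiness 0
Render 3: 26→30, due 33, tardiness 0
Render 4: 30→39, due 40, tardiness 0
Render 5: 39→55, due 46, tardiness 9
Render 6: 55→73, due 82, tardiness 0
Sum = 0+0+0+0+9+0 = 9.
Difference = 0 − 9 = -9.

-9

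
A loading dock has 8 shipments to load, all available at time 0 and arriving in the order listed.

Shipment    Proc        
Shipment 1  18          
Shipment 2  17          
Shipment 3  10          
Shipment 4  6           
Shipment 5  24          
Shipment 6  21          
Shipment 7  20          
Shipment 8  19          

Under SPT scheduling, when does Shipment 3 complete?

16

SPT (increasing processing time): Shipment 4 Shipment 3 Shipment 2 Shipment 1 Shipment 8 Shipment 7 Shipment 6 Shipment 5.
Shipment 4: 0→6
Shipment 3: 6→16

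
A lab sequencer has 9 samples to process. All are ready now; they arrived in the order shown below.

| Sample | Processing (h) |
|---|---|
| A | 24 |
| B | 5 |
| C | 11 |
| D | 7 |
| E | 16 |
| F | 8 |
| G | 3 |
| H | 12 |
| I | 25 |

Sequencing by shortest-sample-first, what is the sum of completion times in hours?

388

SPT (increasing processing time): G B D F C H E A I.
G: 0→3
B: 3→8
D: 8→15
F: 15→23
C: 23→34
H: 34→46
E: 46→62
A: 62→86
I: 86→111
Sum = 3+8+15+23+34+46+62+86+111 = 388.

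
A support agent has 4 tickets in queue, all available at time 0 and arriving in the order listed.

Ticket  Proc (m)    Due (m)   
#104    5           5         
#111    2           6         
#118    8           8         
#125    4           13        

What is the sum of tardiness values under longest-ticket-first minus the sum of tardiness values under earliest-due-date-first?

11

LPT (decreasing processing time): #118 #104 #125 #111.
#118: 0→8, due 8, tardiness 0
#104: 8→13, due 5, tardiness 8
#125: 13→17, due 13, tardiness 4
#111: 17→19, due 6, tardiness 13
Sum = 0+8+4+13 = 25.
EDD (increasing due date): #104 #111 #118 #125.
#104: 0→5, due 5, tardiness 0
#111: 5→7, due 6, tardiness 1
#118: 7→15, due 8, tardiness 7
#125: 15→19, due 13, tardiness 6
Sum = 0+1+7+6 = 14.
Difference = 25 − 14 = 11.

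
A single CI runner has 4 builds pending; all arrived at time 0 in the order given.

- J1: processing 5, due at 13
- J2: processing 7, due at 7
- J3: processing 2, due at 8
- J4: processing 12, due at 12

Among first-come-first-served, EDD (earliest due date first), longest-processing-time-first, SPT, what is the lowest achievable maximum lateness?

FIFO (arrival order): J1 J2 J3 J4.
J1: 0→5, due 13, lateness -8
J2: 5→12, due 7, lateness 5
J3: 12→14, due 8, lateness 6
J4: 14→26, due 12, lateness 14
Maximum = 14.
EDD (increasing due date): J2 J3 J4 J1.
J2: 0→7, due 7, lateness 0
J3: 7→9, due 8, lateness 1
J4: 9→21, due 12, lateness 9
J1: 21→26, due 13, lateness 13
Maximum = 13.
LPT (decreasing processing time): J4 J2 J1 J3.
J4: 0→12, due 12, lateness 0
J2: 12→19, due 7, lateness 12
J1: 19→24, due 13, lateness 11
J3: 24→26, due 8, lateness 18
Maximum = 18.
SPT (increasing processing time): J3 J1 J2 J4.
J3: 0→2, due 8, lateness -6
J1: 2→7, due 13, lateness -6
J2: 7→14, due 7, lateness 7
J4: 14→26, due 12, lateness 14
Maximum = 14.
FIFO 14, EDD 13, LPT 18, SPT 14 → minimum 13.

13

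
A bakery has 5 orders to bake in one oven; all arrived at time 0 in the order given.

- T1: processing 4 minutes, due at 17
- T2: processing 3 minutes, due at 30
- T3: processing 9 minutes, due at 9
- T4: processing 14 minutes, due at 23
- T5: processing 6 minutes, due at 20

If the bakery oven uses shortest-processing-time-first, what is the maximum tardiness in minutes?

SPT (increasing processing time): T2 T1 T5 T3 T4.
T2: 0→3, due 30, tardiness 0
T1: 3→7, due 17, tardiness 0
T5: 7→13, due 20, tardiness 0
T3: 13→22, due 9, tardiness 13
T4: 22→36, due 23, tardiness 13
Maximum = 13.

13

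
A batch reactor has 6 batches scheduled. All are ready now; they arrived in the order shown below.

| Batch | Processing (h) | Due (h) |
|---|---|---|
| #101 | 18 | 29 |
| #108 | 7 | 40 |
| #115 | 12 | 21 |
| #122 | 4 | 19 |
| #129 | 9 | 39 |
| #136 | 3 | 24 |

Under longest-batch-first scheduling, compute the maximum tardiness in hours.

LPT (decreasing processing time): #101 #115 #129 #108 #122 #136.
#101: 0→18, due 29, tardiness 0
#115: 18→30, due 21, tardiness 9
#129: 30→39, due 39, tardiness 0
#108: 39→46, due 40, tardiness 6
#122: 46→50, due 19, tardiness 31
#136: 50→53, due 24, tardiness 29
Maximum = 31.

31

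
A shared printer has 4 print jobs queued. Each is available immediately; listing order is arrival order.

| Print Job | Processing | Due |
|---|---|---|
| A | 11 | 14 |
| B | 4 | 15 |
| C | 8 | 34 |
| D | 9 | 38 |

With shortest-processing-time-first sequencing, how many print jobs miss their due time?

1

SPT (increasing processing time): B C D A.
B: 0→4, due 15, tardiness 0
C: 4→12, due 34, tardiness 0
D: 12→21, due 38, tardiness 0
A: 21→32, due 14, tardiness 18
Late print jobs: 1.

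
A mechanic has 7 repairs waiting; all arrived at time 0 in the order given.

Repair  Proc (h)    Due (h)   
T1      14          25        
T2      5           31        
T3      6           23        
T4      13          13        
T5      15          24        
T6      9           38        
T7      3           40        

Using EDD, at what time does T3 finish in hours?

EDD (increasing due date): T4 T3 T5 T1 T2 T6 T7.
T4: 0→13
T3: 13→19

19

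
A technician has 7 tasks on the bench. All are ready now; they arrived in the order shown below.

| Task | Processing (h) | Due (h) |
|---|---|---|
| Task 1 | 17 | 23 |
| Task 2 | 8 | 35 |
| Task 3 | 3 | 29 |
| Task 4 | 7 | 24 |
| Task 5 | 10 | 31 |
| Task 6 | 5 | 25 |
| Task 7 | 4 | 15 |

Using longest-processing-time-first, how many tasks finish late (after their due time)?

LPT (decreasing processing time): Task 1 Task 5 Task 2 Task 4 Task 6 Task 7 Task 3.
Task 1: 0→17, due 23, tardiness 0
Task 5: 17→27, due 31, tardiness 0
Task 2: 27→35, due 35, tardiness 0
Task 4: 35→42, due 24, tardiness 18
Task 6: 42→47, due 25, tardiness 22
Task 7: 47→51, due 15, tardiness 36
Task 3: 51→54, due 29, tardiness 25
Late tasks: 4.

4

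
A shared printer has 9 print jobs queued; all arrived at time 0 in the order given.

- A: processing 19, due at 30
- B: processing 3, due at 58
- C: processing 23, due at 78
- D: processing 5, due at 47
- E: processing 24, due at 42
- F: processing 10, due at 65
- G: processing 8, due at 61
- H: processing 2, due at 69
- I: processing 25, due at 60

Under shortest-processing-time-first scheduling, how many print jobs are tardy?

3

SPT (increasing processing time): H B D G F A C E I.
H: 0→2, due 69, tardiness 0
B: 2→5, due 58, tardiness 0
D: 5→10, due 47, tardiness 0
G: 10→18, due 61, tardiness 0
F: 18→28, due 65, tardiness 0
A: 28→47, due 30, tardiness 17
C: 47→70, due 78, tardiness 0
E: 70→94, due 42, tardiness 52
I: 94→119, due 60, tardiness 59
Late print jobs: 3.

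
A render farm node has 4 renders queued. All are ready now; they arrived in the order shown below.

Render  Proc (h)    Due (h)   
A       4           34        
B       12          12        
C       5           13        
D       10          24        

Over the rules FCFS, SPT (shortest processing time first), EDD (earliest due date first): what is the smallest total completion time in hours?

FIFO (arrival order): A B C D.
A: 0→4
B: 4→16
C: 16→21
D: 21→31
Sum = 4+16+21+31 = 72.
SPT (increasing processing time): A C D B.
A: 0→4
C: 4→9
D: 9→19
B: 19→31
Sum = 4+9+19+31 = 63.
EDD (increasing due date): B C D A.
B: 0→12
C: 12→17
D: 17→27
A: 27→31
Sum = 12+17+27+31 = 87.
FIFO 72, SPT 63, EDD 87 → minimum 63.

63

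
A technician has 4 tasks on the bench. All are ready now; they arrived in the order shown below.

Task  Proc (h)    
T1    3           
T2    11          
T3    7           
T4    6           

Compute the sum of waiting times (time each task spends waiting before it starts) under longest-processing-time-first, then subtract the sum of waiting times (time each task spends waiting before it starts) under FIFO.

LPT (decreasing processing time): T2 T3 T4 T1.
T2: waits 0, runs 0→11
T3: waits 11, runs 11→18
T4: waits 18, runs 18→24
T1: waits 24, runs 24→27
Sum = 0+11+18+24 = 53.
FIFO (arrival order): T1 T2 T3 T4.
T1: waits 0, runs 0→3
T2: waits 3, runs 3→14
T3: waits 14, runs 14→21
T4: waits 21, runs 21→27
Sum = 0+3+14+21 = 38.
Difference = 53 − 38 = 15.

15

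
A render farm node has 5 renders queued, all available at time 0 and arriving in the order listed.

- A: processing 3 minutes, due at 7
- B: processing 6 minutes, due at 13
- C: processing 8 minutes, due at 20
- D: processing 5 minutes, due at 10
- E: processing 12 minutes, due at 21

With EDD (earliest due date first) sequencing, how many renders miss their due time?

3

EDD (increasing due date): A D B C E.
A: 0→3, due 7, tardiness 0
D: 3→8, due 10, tardiness 0
B: 8→14, due 13, tardiness 1
C: 14→22, due 20, tardiness 2
E: 22→34, due 21, tardiness 13
Late renders: 3.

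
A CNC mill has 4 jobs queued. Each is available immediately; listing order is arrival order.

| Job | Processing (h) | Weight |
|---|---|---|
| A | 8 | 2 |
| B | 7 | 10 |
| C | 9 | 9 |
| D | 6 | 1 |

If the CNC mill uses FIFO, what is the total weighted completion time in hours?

FIFO (arrival order): A B C D.
A: finishes 8, weight 2, w·C = 16
B: finishes 15, weight 10, w·C = 150
C: finishes 24, weight 9, w·C = 216
D: finishes 30, weight 1, w·C = 30
Sum = 16+150+216+30 = 412.

412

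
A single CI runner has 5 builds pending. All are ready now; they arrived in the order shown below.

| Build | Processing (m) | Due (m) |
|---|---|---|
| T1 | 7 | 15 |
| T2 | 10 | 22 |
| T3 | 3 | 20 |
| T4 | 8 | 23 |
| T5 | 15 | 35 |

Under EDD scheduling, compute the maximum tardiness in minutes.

8

EDD (increasing due date): T1 T3 T2 T4 T5.
T1: 0→7, due 15, tardiness 0
T3: 7→10, due 20, tardiness 0
T2: 10→20, due 22, tardiness 0
T4: 20→28, due 23, tardiness 5
T5: 28→43, due 35, tardiness 8
Maximum = 8.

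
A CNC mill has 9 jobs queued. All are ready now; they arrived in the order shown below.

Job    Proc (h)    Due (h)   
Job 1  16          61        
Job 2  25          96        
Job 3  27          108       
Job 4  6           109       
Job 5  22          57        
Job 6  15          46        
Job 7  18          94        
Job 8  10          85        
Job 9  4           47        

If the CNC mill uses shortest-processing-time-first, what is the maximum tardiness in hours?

SPT (increasing processing time): Job 9 Job 4 Job 8 Job 6 Job 1 Job 7 Job 5 Job 2 Job 3.
Job 9: 0→4, due 47, tardiness 0
Job 4: 4→10, due 109, tardiness 0
Job 8: 10→20, due 85, tardiness 0
Job 6: 20→35, due 46, tardiness 0
Job 1: 35→51, due 61, tardiness 0
Job 7: 51→69, due 94, tardiness 0
Job 5: 69→91, due 57, tardiness 34
Job 2: 91→116, due 96, tardiness 20
Job 3: 116→143, due 108, tardiness 35
Maximum = 35.

35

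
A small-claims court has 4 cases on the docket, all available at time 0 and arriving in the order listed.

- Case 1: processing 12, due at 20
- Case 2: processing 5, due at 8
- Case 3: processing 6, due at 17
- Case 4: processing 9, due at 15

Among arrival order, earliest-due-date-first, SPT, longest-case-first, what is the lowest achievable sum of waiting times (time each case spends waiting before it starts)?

36

FIFO (arrival order): Case 1 Case 2 Case 3 Case 4.
Case 1: waits 0, runs 0→12
Case 2: waits 12, runs 12→17
Case 3: waits 17, runs 17→23
Case 4: waits 23, runs 23→32
Sum = 0+12+17+23 = 52.
EDD (increasing due date): Case 2 Case 4 Case 3 Case 1.
Case 2: waits 0, runs 0→5
Case 4: waits 5, runs 5→14
Case 3: waits 14, runs 14→20
Case 1: waits 20, runs 20→32
Sum = 0+5+14+20 = 39.
SPT (increasing processing time): Case 2 Case 3 Case 4 Case 1.
Case 2: waits 0, runs 0→5
Case 3: waits 5, runs 5→11
Case 4: waits 11, runs 11→20
Case 1: waits 20, runs 20→32
Sum = 0+5+11+20 = 36.
LPT (decreasing processing time): Case 1 Case 4 Case 3 Case 2.
Case 1: waits 0, runs 0→12
Case 4: waits 12, runs 12→21
Case 3: waits 21, runs 21→27
Case 2: waits 27, runs 27→32
Sum = 0+12+21+27 = 60.
FIFO 52, EDD 39, SPT 36, LPT 60 → minimum 36.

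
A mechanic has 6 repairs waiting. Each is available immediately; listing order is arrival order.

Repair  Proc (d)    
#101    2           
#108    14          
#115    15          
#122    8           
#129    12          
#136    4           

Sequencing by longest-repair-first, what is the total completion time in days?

LPT (decreasing processing time): #115 #108 #129 #122 #136 #101.
#115: 0→15
#108: 15→29
#129: 29→41
#122: 41→49
#136: 49→53
#101: 53→55
Sum = 15+29+41+49+53+55 = 242.

242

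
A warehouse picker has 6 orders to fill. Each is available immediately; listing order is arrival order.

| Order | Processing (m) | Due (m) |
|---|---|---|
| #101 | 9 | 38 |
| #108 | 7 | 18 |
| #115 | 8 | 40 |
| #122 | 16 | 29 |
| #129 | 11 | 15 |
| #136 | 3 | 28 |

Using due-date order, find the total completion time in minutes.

EDD (increasing due date): #129 #108 #136 #122 #101 #115.
#129: 0→11
#108: 11→18
#136: 18→21
#122: 21→37
#101: 37→46
#115: 46→54
Sum = 11+18+21+37+46+54 = 187.

187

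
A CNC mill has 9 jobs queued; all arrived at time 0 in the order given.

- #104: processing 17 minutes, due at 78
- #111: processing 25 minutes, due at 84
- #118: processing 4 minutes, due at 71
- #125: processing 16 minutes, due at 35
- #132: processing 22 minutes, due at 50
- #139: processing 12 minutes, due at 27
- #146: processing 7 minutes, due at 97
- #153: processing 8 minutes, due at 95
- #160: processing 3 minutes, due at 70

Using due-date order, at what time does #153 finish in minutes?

EDD (increasing due date): #139 #125 #132 #160 #118 #104 #111 #153 #146.
#139: 0→12
#125: 12→28
#132: 28→50
#160: 50→53
#118: 53→57
#104: 57→74
#111: 74→99
#153: 99→107

107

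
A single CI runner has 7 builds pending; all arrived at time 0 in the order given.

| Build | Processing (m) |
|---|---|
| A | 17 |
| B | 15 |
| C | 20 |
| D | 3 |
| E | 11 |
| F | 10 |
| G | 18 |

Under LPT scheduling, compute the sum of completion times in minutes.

LPT (decreasing processing time): C G A B E F D.
C: 0→20
G: 20→38
A: 38→55
B: 55→70
E: 70→81
F: 81→91
D: 91→94
Sum = 20+38+55+70+81+91+94 = 449.

449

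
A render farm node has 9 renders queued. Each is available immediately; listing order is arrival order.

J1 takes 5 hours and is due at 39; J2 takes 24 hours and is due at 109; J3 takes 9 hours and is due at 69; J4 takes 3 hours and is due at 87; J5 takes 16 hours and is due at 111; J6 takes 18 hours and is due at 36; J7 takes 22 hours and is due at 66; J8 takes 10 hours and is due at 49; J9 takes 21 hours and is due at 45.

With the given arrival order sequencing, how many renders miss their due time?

4

FIFO (arrival order): J1 J2 J3 J4 J5 J6 J7 J8 J9.
J1: 0→5, due 39, tardiness 0
J2: 5→29, due 109, tardiness 0
J3: 29→38, due 69, tardiness 0
J4: 38→41, due 87, tardiness 0
J5: 41→57, due 111, tardiness 0
J6: 57→75, due 36, tardiness 39
J7: 75→97, due 66, tardiness 31
J8: 97→107, due 49, tardiness 58
J9: 107→128, due 45, tardiness 83
Late renders: 4.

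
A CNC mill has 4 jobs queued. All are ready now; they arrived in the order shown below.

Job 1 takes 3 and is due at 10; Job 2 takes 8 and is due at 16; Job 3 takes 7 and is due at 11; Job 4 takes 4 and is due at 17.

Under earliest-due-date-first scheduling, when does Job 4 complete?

22

EDD (increasing due date): Job 1 Job 3 Job 2 Job 4.
Job 1: 0→3
Job 3: 3→10
Job 2: 10→18
Job 4: 18→22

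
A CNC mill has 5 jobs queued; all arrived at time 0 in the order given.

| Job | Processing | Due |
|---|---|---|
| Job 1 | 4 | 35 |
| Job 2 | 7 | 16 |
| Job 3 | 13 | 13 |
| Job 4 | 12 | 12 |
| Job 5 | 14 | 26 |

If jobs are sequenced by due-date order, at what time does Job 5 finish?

46

EDD (increasing due date): Job 4 Job 3 Job 2 Job 5 Job 1.
Job 4: 0→12
Job 3: 12→25
Job 2: 25→32
Job 5: 32→46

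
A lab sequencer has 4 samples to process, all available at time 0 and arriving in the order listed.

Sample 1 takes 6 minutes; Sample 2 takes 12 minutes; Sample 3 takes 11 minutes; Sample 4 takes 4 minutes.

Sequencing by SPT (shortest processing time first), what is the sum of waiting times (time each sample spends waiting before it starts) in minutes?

SPT (increasing processing time): Sample 4 Sample 1 Sample 3 Sample 2.
Sample 4: waits 0, runs 0→4
Sample 1: waits 4, runs 4→10
Sample 3: waits 10, runs 10→21
Sample 2: waits 21, runs 21→33
Sum = 0+4+10+21 = 35.

35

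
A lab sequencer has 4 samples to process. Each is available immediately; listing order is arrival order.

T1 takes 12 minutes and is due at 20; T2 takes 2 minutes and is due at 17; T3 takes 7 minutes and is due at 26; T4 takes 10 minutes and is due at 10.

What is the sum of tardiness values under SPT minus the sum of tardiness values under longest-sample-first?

SPT (increasing processing time): T2 T3 T4 T1.
T2: 0→2, due 17, tardiness 0
T3: 2→9, due 26, tardiness 0
T4: 9→19, due 10, tardiness 9
T1: 19→31, due 20, tardiness 11
Sum = 0+0+9+11 = 20.
LPT (decreasing processing time): T1 T4 T3 T2.
T1: 0→12, due 20, tardiness 0
T4: 12→22, due 10, tardiness 12
T3: 22→29, due 26, tardiness 3
T2: 29→31, due 17, tardiness 14
Sum = 0+12+3+14 = 29.
Difference = 20 − 29 = -9.

-9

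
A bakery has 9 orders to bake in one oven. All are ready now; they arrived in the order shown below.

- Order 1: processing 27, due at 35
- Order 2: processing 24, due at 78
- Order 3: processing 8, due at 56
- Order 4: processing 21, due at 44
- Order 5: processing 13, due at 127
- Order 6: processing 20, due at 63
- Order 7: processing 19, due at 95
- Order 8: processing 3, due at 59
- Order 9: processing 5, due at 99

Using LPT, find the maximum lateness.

81

LPT (decreasing processing time): Order 1 Order 2 Order 4 Order 6 Order 7 Order 5 Order 3 Order 9 Order 8.
Order 1: 0→27, due 35, lateness -8
Order 2: 27→51, due 78, lateness -27
Order 4: 51→72, due 44, lateness 28
Order 6: 72→92, due 63, lateness 29
Order 7: 92→111, due 95, lateness 16
Order 5: 111→124, due 127, lateness -3
Order 3: 124→132, due 56, lateness 76
Order 9: 132→137, due 99, lateness 38
Order 8: 137→140, due 59, lateness 81
Maximum = 81.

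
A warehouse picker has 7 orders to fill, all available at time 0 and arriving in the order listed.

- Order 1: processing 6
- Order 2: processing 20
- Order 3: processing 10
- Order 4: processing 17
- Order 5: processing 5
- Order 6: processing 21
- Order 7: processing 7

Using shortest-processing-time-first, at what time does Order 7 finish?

18

SPT (increasing processing time): Order 5 Order 1 Order 7 Order 3 Order 4 Order 2 Order 6.
Order 5: 0→5
Order 1: 5→11
Order 7: 11→18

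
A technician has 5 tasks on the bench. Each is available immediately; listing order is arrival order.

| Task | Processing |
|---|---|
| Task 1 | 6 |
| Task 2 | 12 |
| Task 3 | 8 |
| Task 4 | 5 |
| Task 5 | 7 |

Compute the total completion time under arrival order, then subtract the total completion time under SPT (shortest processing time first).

21

FIFO (arrival order): Task 1 Task 2 Task 3 Task 4 Task 5.
Task 1: 0→6
Task 2: 6→18
Task 3: 18→26
Task 4: 26→31
Task 5: 31→38
Sum = 6+18+26+31+38 = 119.
SPT (increasing processing time): Task 4 Task 1 Task 5 Task 3 Task 2.
Task 4: 0→5
Task 1: 5→11
Task 5: 11→18
Task 3: 18→26
Task 2: 26→38
Sum = 5+11+18+26+38 = 98.
Difference = 119 − 98 = 21.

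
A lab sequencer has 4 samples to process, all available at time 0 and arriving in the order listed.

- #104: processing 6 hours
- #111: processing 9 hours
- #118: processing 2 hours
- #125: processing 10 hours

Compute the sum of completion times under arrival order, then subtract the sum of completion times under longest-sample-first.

FIFO (arrival order): #104 #111 #118 #125.
#104: 0→6
#111: 6→15
#118: 15→17
#125: 17→27
Sum = 6+15+17+27 = 65.
LPT (decreasing processing time): #125 #111 #104 #118.
#125: 0→10
#111: 10→19
#104: 19→25
#118: 25→27
Sum = 10+19+25+27 = 81.
Difference = 65 − 81 = -16.

-16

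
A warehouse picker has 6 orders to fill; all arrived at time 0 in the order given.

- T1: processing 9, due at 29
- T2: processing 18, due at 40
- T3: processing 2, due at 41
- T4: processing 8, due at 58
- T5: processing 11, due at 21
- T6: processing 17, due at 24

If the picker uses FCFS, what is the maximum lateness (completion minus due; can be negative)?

41

FIFO (arrival order): T1 T2 T3 T4 T5 T6.
T1: 0→9, due 29, lateness -20
T2: 9→27, due 40, lateness -13
T3: 27→29, due 41, lateness -12
T4: 29→37, due 58, lateness -21
T5: 37→48, due 21, lateness 27
T6: 48→65, due 24, lateness 41
Maximum = 41.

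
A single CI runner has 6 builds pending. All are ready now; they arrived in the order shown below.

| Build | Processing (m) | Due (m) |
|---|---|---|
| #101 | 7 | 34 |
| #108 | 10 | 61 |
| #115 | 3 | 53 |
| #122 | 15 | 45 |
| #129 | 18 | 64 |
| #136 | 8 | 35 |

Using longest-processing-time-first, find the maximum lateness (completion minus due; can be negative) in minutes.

LPT (decreasing processing time): #129 #122 #108 #136 #101 #115.
#129: 0→18, due 64, lateness -46
#122: 18→33, due 45, lateness -12
#108: 33→43, due 61, lateness -18
#136: 43→51, due 35, lateness 16
#101: 51→58, due 34, lateness 24
#115: 58→61, due 53, lateness 8
Maximum = 24.

24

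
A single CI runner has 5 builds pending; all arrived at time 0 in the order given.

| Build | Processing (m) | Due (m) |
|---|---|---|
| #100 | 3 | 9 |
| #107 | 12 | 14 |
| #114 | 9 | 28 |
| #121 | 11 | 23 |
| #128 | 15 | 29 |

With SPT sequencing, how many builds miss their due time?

2

SPT (increasing processing time): #100 #114 #121 #107 #128.
#100: 0→3, due 9, tardiness 0
#114: 3→12, due 28, tardiness 0
#121: 12→23, due 23, tardiness 0
#107: 23→35, due 14, tardiness 21
#128: 35→50, due 29, tardiness 21
Late builds: 2.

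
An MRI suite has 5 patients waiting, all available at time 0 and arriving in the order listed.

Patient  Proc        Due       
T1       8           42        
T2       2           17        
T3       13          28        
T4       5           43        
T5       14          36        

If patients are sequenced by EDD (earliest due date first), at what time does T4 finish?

42

EDD (increasing due date): T2 T3 T5 T1 T4.
T2: 0→2
T3: 2→15
T5: 15→29
T1: 29→37
T4: 37→42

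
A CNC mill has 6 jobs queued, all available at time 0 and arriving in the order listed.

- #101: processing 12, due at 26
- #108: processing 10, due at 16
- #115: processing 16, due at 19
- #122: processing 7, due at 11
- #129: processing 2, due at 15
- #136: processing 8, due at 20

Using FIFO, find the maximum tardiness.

FIFO (arrival order): #101 #108 #115 #122 #129 #136.
#101: 0→12, due 26, tardiness 0
#108: 12→22, due 16, tardiness 6
#115: 22→38, due 19, tardiness 19
#122: 38→45, due 11, tardiness 34
#129: 45→47, due 15, tardiness 32
#136: 47→55, due 20, tardiness 35
Maximum = 35.

35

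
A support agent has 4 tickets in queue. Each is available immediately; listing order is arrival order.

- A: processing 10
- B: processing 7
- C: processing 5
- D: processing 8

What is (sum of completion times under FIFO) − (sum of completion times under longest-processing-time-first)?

-4

FIFO (arrival order): A B C D.
A: 0→10
B: 10→17
C: 17→22
D: 22→30
Sum = 10+17+22+30 = 79.
LPT (decreasing processing time): A D B C.
A: 0→10
D: 10→18
B: 18→25
C: 25→30
Sum = 10+18+25+30 = 83.
Difference = 79 − 83 = -4.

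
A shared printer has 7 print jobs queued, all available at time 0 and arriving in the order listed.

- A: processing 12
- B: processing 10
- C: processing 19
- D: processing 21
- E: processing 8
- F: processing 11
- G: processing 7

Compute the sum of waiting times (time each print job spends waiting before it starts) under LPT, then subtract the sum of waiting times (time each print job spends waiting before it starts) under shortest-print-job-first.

132

LPT (decreasing processing time): D C A F B E G.
D: waits 0, runs 0→21
C: waits 21, runs 21→40
A: waits 40, runs 40→52
F: waits 52, runs 52→63
B: waits 63, runs 63→73
E: waits 73, runs 73→81
G: waits 81, runs 81→88
Sum = 0+21+40+52+63+73+81 = 330.
SPT (increasing processing time): G E B F A C D.
G: waits 0, runs 0→7
E: waits 7, runs 7→15
B: waits 15, runs 15→25
F: waits 25, runs 25→36
A: waits 36, runs 36→48
C: waits 48, runs 48→67
D: waits 67, runs 67→88
Sum = 0+7+15+25+36+48+67 = 198.
Difference = 330 − 198 = 132.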